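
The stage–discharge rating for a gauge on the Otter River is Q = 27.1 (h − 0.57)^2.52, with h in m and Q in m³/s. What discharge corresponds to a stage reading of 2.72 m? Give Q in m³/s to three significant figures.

Q = 27.1 × (2.72 − 0.57)^2.52 = 27.1 × 2.15^2.52 = 186.5 m³/s

187 m³/s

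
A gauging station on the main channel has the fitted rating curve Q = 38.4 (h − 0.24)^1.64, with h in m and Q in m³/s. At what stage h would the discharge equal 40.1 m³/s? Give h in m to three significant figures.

1.27 m

h − h₀ = (Q/C)^(1/b) = (40.1/38.4)^(1/1.64) = 1.027 m
h = 0.24 + 1.027 = 1.267 m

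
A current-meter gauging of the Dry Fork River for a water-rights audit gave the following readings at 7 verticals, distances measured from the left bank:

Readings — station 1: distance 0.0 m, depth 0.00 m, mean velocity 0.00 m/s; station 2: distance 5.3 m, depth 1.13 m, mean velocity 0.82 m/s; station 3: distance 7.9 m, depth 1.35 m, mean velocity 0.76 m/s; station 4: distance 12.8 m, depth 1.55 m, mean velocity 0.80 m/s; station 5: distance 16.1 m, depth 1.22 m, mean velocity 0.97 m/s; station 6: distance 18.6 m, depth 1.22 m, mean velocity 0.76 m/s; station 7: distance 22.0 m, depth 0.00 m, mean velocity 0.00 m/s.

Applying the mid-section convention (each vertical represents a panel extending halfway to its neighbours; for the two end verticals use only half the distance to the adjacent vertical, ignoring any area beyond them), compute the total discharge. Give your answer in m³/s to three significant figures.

18.8 m³/s

w_2 = (7.9 − 0.0)/2 = 3.95 m; q_2 = 0.82 × 1.13 × 3.95 = 3.660 m³/s
w_3 = (12.8 − 5.3)/2 = 3.75 m; q_3 = 0.76 × 1.35 × 3.75 = 3.848 m³/s
w_4 = (16.1 − 7.9)/2 = 4.1 m; q_4 = 0.80 × 1.55 × 4.1 = 5.084 m³/s
w_5 = (18.6 − 12.8)/2 = 2.9 m; q_5 = 0.97 × 1.22 × 2.9 = 3.432 m³/s
w_6 = (22.0 − 16.1)/2 = 2.95 m; q_6 = 0.76 × 1.22 × 2.95 = 2.735 m³/s
Stations 1, 7 contribute zero (depth or velocity is 0).
Q = Σ qᵢ = 18.76 m³/s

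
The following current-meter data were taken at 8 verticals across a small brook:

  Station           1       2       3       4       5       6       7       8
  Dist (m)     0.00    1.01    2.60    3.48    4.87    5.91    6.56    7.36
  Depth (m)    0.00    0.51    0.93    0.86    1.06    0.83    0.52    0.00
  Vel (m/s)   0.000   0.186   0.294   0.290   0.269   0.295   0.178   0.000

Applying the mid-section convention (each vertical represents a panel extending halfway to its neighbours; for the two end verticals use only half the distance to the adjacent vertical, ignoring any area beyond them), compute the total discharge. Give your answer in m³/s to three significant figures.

w_2 = (2.60 − 0.00)/2 = 1.3 m; q_2 = 0.186 × 0.51 × 1.3 = 0.1233 m³/s
w_3 = (3.48 − 1.01)/2 = 1.235 m; q_3 = 0.294 × 0.93 × 1.235 = 0.3377 m³/s
w_4 = (4.87 − 2.60)/2 = 1.135 m; q_4 = 0.290 × 0.86 × 1.135 = 0.2831 m³/s
w_5 = (5.91 − 3.48)/2 = 1.215 m; q_5 = 0.269 × 1.06 × 1.215 = 0.3464 m³/s
w_6 = (6.56 − 4.87)/2 = 0.845 m; q_6 = 0.295 × 0.83 × 0.845 = 0.2069 m³/s
w_7 = (7.36 − 5.91)/2 = 0.725 m; q_7 = 0.178 × 0.52 × 0.725 = 0.06711 m³/s
Stations 1, 8 contribute zero (depth or velocity is 0).
Q = Σ qᵢ = 1.365 m³/s

1.36 m³/s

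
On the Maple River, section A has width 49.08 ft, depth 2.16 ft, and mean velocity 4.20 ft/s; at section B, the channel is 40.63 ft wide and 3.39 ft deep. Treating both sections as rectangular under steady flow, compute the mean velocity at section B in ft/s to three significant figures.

Q = A₁V₁ = (49.08×2.16) × 4.20 = 445.3 ft³/s
A₂ = 40.63 × 3.39 = 137.7 ft²
V₂ = Q/A₂ = 445.3/137.7 = 3.233 ft/s

3.23 ft/s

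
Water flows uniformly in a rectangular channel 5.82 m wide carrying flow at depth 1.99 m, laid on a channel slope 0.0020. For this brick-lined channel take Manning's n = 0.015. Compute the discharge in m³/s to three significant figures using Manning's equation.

38.6 m³/s

A = b·y = 5.82 × 1.99 = 11.58 m²
P = b + 2y = 5.82 + 2×1.99 = 9.800 m
R = A/P = 11.58/9.800 = 1.182 m
Q = (1/n)·A·R^(2/3)·S^(1/2) = (1/0.015) × 11.58 × 1.182^(2/3) × 0.0020^(1/2) = 38.60 m³/s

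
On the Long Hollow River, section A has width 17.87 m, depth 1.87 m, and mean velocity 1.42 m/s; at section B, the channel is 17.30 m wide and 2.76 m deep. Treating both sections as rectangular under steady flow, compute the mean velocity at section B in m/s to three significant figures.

0.994 m/s

Q = A₁V₁ = (17.87×1.87) × 1.42 = 47.45 m³/s
A₂ = 17.30 × 2.76 = 47.75 m²
V₂ = Q/A₂ = 47.45/47.75 = 0.9938 m/s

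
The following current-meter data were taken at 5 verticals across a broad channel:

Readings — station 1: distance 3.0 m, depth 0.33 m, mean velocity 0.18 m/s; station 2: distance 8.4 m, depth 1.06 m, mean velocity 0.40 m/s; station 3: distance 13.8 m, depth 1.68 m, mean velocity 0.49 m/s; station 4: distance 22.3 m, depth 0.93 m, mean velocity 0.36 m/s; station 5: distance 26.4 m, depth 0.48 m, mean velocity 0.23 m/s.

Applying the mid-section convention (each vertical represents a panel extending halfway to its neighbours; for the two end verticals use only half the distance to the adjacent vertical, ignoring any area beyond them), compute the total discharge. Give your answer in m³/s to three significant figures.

10.5 m³/s

w_1 = (8.4 − 3.0)/2 = 2.7 m; q_1 = 0.18 × 0.33 × 2.7 = 0.1604 m³/s
w_2 = (13.8 − 3.0)/2 = 5.4 m; q_2 = 0.40 × 1.06 × 5.4 = 2.290 m³/s
w_3 = (22.3 − 8.4)/2 = 6.95 m; q_3 = 0.49 × 1.68 × 6.95 = 5.721 m³/s
w_4 = (26.4 − 13.8)/2 = 6.3 m; q_4 = 0.36 × 0.93 × 6.3 = 2.109 m³/s
w_5 = (26.4 − 22.3)/2 = 2.05 m; q_5 = 0.23 × 0.48 × 2.05 = 0.2263 m³/s
Q = Σ qᵢ = 10.51 m³/s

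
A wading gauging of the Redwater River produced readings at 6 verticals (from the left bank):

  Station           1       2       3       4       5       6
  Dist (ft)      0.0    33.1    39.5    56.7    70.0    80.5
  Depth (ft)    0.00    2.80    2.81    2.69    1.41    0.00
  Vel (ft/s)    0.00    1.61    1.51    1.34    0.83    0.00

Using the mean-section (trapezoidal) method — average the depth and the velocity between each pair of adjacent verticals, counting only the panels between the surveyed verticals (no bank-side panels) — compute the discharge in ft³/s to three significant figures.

165 ft³/s

Panel 1-2: Δb = 33.1 ft, d̄ = (0.00+2.80)/2 = 1.4, v̄ = (0.00+1.61)/2 = 0.805 → q = 33.1×1.4×0.805 = 37.30 ft³/s
Panel 2-3: Δb = 6.4 ft, d̄ = (2.80+2.81)/2 = 2.805, v̄ = (1.61+1.51)/2 = 1.56 → q = 6.4×2.805×1.56 = 28.01 ft³/s
Panel 3-4: Δb = 17.2 ft, d̄ = (2.81+2.69)/2 = 2.75, v̄ = (1.51+1.34)/2 = 1.425 → q = 17.2×2.75×1.425 = 67.40 ft³/s
Panel 4-5: Δb = 13.3 ft, d̄ = (2.69+1.41)/2 = 2.05, v̄ = (1.34+0.83)/2 = 1.085 → q = 13.3×2.05×1.085 = 29.58 ft³/s
Panel 5-6: Δb = 10.5 ft, d̄ = (1.41+0.00)/2 = 0.705, v̄ = (0.83+0.00)/2 = 0.415 → q = 10.5×0.705×0.415 = 3.072 ft³/s
Q = Σ q = 165.4 ft³/s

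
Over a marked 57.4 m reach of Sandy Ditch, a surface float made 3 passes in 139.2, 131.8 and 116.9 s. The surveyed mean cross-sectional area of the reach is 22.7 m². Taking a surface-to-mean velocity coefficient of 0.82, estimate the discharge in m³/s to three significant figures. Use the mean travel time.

8.26 m³/s

t̄ = (139.2 + 131.8 + 116.9) / 3 = 129.3 s
v_surface = L / t̄ = 57.4 / 129.3 = 0.4439 m/s
v_mean = 0.82 × 0.4439 = 0.3640 m/s
Q = A × v_mean = 22.7 × 0.3640 = 8.263 m³/s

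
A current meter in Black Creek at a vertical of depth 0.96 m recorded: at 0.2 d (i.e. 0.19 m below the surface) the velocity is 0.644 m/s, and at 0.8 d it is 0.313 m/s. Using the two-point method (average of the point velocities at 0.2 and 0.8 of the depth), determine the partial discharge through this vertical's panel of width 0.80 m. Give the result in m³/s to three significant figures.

0.367 m³/s

v̄ = (0.644 + 0.313) / 2 = 0.4785 m/s
q = v̄ × d × w = 0.4785 × 0.96 × 0.80 = 0.3675 m³/s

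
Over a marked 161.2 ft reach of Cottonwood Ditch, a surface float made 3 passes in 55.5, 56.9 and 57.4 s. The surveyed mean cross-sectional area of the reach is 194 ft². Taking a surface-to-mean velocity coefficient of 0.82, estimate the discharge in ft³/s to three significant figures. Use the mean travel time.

453 ft³/s

t̄ = (55.5 + 56.9 + 57.4) / 3 = 56.6 s
v_surface = L / t̄ = 161.2 / 56.6 = 2.848 ft/s
v_mean = 0.82 × 2.848 = 2.335 ft/s
Q = A × v_mean = 194 × 2.335 = 453.1 ft³/s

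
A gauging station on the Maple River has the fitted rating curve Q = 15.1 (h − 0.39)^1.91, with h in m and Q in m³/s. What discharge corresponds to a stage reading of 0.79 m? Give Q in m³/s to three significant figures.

2.62 m³/s

Q = 15.1 × (0.79 − 0.39)^1.91 = 15.1 × 0.4^1.91 = 2.624 m³/s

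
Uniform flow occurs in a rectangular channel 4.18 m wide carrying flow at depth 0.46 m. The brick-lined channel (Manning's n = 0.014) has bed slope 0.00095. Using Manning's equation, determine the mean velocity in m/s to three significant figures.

A = b·y = 4.18 × 0.46 = 1.923 m²
P = b + 2y = 4.18 + 2×0.46 = 5.100 m
R = A/P = 1.923/5.100 = 0.3770 m
Q = (1/n)·A·R^(2/3)·S^(1/2) = (1/0.014) × 1.923 × 0.3770^(2/3) × 0.00095^(1/2) = 2.209 m³/s
V = Q/A = 2.209/1.923 = 1.149 m/s

1.15 m/s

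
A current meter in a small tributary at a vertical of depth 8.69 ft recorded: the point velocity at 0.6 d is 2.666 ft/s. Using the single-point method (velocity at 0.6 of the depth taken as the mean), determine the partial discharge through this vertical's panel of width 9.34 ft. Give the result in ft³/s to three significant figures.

v̄ = v₀.₆ = 2.666 ft/s
q = v̄ × d × w = 2.666 × 8.69 × 9.34 = 216.4 ft³/s

216 ft³/s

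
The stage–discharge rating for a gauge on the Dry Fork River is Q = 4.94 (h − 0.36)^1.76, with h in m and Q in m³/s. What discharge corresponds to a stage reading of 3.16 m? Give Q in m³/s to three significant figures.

Q = 4.94 × (3.16 − 0.36)^1.76 = 4.94 × 2.8^1.76 = 30.25 m³/s

30.2 m³/s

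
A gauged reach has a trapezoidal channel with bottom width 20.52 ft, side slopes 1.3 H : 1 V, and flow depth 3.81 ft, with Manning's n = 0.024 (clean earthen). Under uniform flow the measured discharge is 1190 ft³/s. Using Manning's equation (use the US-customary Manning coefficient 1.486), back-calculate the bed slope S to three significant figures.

0.00931

A = (b + z·y)·y = (20.52 + 1.3×3.81)×3.81 = 97.05 ft²
P = b + 2y√(1+z²) = 20.52 + 2×3.81×√(1+1.3²) = 33.02 ft
R = A/P = 97.05/33.02 = 2.939 ft
S = (Q·n / (1.486·A·R^(2/3)))² = (1190×0.024 / (1.486×97.05×2.052))² = 0.009314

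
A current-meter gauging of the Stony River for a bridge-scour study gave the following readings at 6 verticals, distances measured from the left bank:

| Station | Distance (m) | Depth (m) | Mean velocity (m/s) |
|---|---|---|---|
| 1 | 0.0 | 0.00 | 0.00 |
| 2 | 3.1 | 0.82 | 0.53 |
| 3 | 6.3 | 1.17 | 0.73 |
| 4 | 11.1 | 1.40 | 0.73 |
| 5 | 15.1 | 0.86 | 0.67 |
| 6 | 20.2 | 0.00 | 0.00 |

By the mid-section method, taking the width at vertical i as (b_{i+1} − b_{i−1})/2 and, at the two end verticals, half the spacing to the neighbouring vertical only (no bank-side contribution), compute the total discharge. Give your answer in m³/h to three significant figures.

w_2 = (6.3 − 0.0)/2 = 3.15 m; q_2 = 0.53 × 0.82 × 3.15 = 1.369 m³/s
w_3 = (11.1 − 3.1)/2 = 4 m; q_3 = 0.73 × 1.17 × 4 = 3.416 m³/s
w_4 = (15.1 − 6.3)/2 = 4.4 m; q_4 = 0.73 × 1.40 × 4.4 = 4.497 m³/s
w_5 = (20.2 − 11.1)/2 = 4.55 m; q_5 = 0.67 × 0.86 × 4.55 = 2.622 m³/s
Stations 1, 6 contribute zero (depth or velocity is 0).
Q = Σ qᵢ = 11.90 m³/s
= 11.90 × 3600 = 42850 m³/h

42900 m³/h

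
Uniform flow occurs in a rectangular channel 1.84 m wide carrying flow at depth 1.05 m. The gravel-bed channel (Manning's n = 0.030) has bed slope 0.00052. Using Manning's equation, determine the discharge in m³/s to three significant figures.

0.913 m³/s

A = b·y = 1.84 × 1.05 = 1.932 m²
P = b + 2y = 1.84 + 2×1.05 = 3.940 m
R = A/P = 1.932/3.940 = 0.4904 m
Q = (1/n)·A·R^(2/3)·S^(1/2) = (1/0.030) × 1.932 × 0.4904^(2/3) × 0.00052^(1/2) = 0.9132 m³/s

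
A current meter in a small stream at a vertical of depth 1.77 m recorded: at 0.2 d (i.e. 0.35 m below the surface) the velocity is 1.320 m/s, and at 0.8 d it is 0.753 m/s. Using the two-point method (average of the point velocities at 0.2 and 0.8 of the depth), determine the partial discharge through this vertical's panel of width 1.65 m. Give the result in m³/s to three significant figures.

3.03 m³/s

v̄ = (1.320 + 0.753) / 2 = 1.037 m/s
q = v̄ × d × w = 1.037 × 1.77 × 1.65 = 3.027 m³/s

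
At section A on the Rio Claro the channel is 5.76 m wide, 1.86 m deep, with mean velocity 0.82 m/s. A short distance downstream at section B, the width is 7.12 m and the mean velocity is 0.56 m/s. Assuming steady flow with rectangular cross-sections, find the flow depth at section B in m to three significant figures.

2.20 m

Q = A₁V₁ = (5.76×1.86) × 0.82 = 8.785 m³/s
d₂ = Q/(b₂ V₂) = 8.785/(7.12×0.56) = 2.203 m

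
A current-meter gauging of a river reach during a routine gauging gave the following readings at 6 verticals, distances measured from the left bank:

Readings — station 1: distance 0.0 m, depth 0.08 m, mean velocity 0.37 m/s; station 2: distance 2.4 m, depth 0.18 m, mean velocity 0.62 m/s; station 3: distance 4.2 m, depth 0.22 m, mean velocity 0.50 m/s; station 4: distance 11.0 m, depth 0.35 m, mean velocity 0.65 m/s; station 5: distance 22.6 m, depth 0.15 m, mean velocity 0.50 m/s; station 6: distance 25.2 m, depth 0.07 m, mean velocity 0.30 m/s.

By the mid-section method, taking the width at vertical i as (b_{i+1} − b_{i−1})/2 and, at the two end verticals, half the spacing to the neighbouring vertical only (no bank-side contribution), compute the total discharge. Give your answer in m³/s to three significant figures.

w_1 = (2.4 − 0.0)/2 = 1.2 m; q_1 = 0.37 × 0.08 × 1.2 = 0.03552 m³/s
w_2 = (4.2 − 0.0)/2 = 2.1 m; q_2 = 0.62 × 0.18 × 2.1 = 0.2344 m³/s
w_3 = (11.0 − 2.4)/2 = 4.3 m; q_3 = 0.50 × 0.22 × 4.3 = 0.4730 m³/s
w_4 = (22.6 − 4.2)/2 = 9.2 m; q_4 = 0.65 × 0.35 × 9.2 = 2.093 m³/s
w_5 = (25.2 − 11.0)/2 = 7.1 m; q_5 = 0.50 × 0.15 × 7.1 = 0.5325 m³/s
w_6 = (25.2 − 22.6)/2 = 1.3 m; q_6 = 0.30 × 0.07 × 1.3 = 0.02730 m³/s
Q = Σ qᵢ = 3.396 m³/s

3.40 m³/s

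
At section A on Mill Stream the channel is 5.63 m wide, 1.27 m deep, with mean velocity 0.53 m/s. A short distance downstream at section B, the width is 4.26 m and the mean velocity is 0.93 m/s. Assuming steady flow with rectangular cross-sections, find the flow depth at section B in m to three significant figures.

Q = A₁V₁ = (5.63×1.27) × 0.53 = 3.790 m³/s
d₂ = Q/(b₂ V₂) = 3.790/(4.26×0.93) = 0.9565 m

0.957 m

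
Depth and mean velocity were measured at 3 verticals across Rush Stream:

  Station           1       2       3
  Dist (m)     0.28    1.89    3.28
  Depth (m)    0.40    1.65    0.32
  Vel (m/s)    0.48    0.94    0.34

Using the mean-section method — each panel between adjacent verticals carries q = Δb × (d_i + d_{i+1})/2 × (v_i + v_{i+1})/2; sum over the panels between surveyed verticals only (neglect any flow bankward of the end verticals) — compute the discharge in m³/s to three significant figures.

Panel 1-2: Δb = 1.61 m, d̄ = (0.40+1.65)/2 = 1.025, v̄ = (0.48+0.94)/2 = 0.71 → q = 1.61×1.025×0.71 = 1.172 m³/s
Panel 2-3: Δb = 1.39 m, d̄ = (1.65+0.32)/2 = 0.985, v̄ = (0.94+0.34)/2 = 0.64 → q = 1.39×0.985×0.64 = 0.8763 m³/s
Q = Σ q = 2.048 m³/s

2.05 m³/s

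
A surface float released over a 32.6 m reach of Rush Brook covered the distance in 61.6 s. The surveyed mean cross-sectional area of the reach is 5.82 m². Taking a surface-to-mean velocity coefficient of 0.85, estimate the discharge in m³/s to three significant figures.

v_surface = L / t̄ = 32.6 / 61.6 = 0.5292 m/s
v_mean = 0.85 × 0.5292 = 0.4498 m/s
Q = A × v_mean = 5.82 × 0.4498 = 2.618 m³/s

2.62 m³/s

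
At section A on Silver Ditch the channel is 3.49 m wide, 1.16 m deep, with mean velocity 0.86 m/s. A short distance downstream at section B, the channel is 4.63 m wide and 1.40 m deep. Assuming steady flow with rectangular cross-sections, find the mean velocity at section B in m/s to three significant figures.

Q = A₁V₁ = (3.49×1.16) × 0.86 = 3.482 m³/s
A₂ = 4.63 × 1.40 = 6.482 m²
V₂ = Q/A₂ = 3.482/6.482 = 0.5371 m/s

0.537 m/s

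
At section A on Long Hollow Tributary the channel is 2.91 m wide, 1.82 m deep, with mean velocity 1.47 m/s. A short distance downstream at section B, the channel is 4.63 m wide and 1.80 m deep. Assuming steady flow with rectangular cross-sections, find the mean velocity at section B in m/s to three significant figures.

Q = A₁V₁ = (2.91×1.82) × 1.47 = 7.785 m³/s
A₂ = 4.63 × 1.80 = 8.334 m²
V₂ = Q/A₂ = 7.785/8.334 = 0.9342 m/s

0.934 m/s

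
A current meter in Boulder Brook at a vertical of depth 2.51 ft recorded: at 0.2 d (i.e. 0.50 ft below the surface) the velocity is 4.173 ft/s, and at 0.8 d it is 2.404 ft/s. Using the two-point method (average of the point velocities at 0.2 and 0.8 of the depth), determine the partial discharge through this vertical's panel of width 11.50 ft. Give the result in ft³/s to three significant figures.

v̄ = (4.173 + 2.404) / 2 = 3.289 ft/s
q = v̄ × d × w = 3.289 × 2.51 × 11.50 = 94.92 ft³/s

94.9 ft³/s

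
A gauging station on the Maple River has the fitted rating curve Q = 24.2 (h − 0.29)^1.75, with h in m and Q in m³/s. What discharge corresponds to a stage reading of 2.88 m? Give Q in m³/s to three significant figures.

Q = 24.2 × (2.88 − 0.29)^1.75 = 24.2 × 2.59^1.75 = 128.0 m³/s

128 m³/s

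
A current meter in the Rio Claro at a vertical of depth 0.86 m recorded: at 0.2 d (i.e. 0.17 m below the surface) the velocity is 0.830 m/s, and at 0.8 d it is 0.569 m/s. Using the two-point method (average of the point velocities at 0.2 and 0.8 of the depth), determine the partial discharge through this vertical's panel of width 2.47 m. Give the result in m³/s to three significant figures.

1.49 m³/s

v̄ = (0.830 + 0.569) / 2 = 0.6995 m/s
q = v̄ × d × w = 0.6995 × 0.86 × 2.47 = 1.486 m³/s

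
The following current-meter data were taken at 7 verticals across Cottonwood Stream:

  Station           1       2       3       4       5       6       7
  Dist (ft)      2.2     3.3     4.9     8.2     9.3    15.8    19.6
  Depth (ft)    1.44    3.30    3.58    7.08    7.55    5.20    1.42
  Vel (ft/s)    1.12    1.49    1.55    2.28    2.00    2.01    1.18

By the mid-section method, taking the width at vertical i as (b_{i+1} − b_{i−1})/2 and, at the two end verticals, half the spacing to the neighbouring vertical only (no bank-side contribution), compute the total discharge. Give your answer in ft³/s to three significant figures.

w_1 = (3.3 − 2.2)/2 = 0.55 ft; q_1 = 1.12 × 1.44 × 0.55 = 0.8870 ft³/s
w_2 = (4.9 − 2.2)/2 = 1.35 ft; q_2 = 1.49 × 3.30 × 1.35 = 6.638 ft³/s
w_3 = (8.2 − 3.3)/2 = 2.45 ft; q_3 = 1.55 × 3.58 × 2.45 = 13.60 ft³/s
w_4 = (9.3 − 4.9)/2 = 2.2 ft; q_4 = 2.28 × 7.08 × 2.2 = 35.51 ft³/s
w_5 = (15.8 − 8.2)/2 = 3.8 ft; q_5 = 2.00 × 7.55 × 3.8 = 57.38 ft³/s
w_6 = (19.6 − 9.3)/2 = 5.15 ft; q_6 = 2.01 × 5.20 × 5.15 = 53.83 ft³/s
w_7 = (19.6 − 15.8)/2 = 1.9 ft; q_7 = 1.18 × 1.42 × 1.9 = 3.184 ft³/s
Q = Σ qᵢ = 171.0 ft³/s

171 ft³/s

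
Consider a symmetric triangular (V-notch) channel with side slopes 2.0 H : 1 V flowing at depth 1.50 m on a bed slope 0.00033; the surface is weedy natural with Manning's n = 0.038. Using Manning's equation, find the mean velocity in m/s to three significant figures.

0.366 m/s

A = z·y² = 2.0×1.50² = 4.500 m²
P = 2y√(1+z²) = 2×1.50×√(1+2.0²) = 6.708 m
R = A/P = 4.500/6.708 = 0.6708 m
Q = (1/n)·A·R^(2/3)·S^(1/2) = (1/0.038) × 4.500 × 0.6708^(2/3) × 0.00033^(1/2) = 1.649 m³/s
V = Q/A = 1.649/4.500 = 0.3663 m/s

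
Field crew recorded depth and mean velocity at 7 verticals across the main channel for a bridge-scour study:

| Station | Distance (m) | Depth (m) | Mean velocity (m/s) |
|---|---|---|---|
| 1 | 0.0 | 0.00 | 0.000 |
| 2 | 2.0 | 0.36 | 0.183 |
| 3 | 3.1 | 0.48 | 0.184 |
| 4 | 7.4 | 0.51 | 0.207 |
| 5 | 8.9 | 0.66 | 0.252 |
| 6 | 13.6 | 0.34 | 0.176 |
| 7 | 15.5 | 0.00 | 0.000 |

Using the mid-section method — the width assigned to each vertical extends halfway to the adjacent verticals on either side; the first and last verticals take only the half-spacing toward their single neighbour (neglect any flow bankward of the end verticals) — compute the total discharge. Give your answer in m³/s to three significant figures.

1.36 m³/s

w_2 = (3.1 − 0.0)/2 = 1.55 m; q_2 = 0.183 × 0.36 × 1.55 = 0.1021 m³/s
w_3 = (7.4 − 2.0)/2 = 2.7 m; q_3 = 0.184 × 0.48 × 2.7 = 0.2385 m³/s
w_4 = (8.9 − 3.1)/2 = 2.9 m; q_4 = 0.207 × 0.51 × 2.9 = 0.3062 m³/s
w_5 = (13.6 − 7.4)/2 = 3.1 m; q_5 = 0.252 × 0.66 × 3.1 = 0.5156 m³/s
w_6 = (15.5 − 8.9)/2 = 3.3 m; q_6 = 0.176 × 0.34 × 3.3 = 0.1975 m³/s
Stations 1, 7 contribute zero (depth or velocity is 0).
Q = Σ qᵢ = 1.360 m³/s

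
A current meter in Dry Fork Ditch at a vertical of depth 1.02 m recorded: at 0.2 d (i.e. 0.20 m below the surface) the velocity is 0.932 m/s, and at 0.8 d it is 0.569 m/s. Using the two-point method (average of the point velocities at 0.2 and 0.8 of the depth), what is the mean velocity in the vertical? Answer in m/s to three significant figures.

v̄ = (0.932 + 0.569) / 2 = 0.7505 m/s

0.751 m/s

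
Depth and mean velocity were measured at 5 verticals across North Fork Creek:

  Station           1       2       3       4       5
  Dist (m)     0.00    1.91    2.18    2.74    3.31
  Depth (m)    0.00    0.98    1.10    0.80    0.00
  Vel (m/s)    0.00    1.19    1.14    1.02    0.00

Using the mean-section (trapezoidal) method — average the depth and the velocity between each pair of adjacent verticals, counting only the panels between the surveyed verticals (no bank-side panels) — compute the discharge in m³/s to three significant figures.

Panel 1-2: Δb = 1.91 m, d̄ = (0.00+0.98)/2 = 0.49, v̄ = (0.00+1.19)/2 = 0.595 → q = 1.91×0.49×0.595 = 0.5569 m³/s
Panel 2-3: Δb = 0.27 m, d̄ = (0.98+1.10)/2 = 1.04, v̄ = (1.19+1.14)/2 = 1.165 → q = 0.27×1.04×1.165 = 0.3271 m³/s
Panel 3-4: Δb = 0.56 m, d̄ = (1.10+0.80)/2 = 0.95, v̄ = (1.14+1.02)/2 = 1.08 → q = 0.56×0.95×1.08 = 0.5746 m³/s
Panel 4-5: Δb = 0.57 m, d̄ = (0.80+0.00)/2 = 0.4, v̄ = (1.02+0.00)/2 = 0.51 → q = 0.57×0.4×0.51 = 0.1163 m³/s
Q = Σ q = 1.575 m³/s

1.57 m³/s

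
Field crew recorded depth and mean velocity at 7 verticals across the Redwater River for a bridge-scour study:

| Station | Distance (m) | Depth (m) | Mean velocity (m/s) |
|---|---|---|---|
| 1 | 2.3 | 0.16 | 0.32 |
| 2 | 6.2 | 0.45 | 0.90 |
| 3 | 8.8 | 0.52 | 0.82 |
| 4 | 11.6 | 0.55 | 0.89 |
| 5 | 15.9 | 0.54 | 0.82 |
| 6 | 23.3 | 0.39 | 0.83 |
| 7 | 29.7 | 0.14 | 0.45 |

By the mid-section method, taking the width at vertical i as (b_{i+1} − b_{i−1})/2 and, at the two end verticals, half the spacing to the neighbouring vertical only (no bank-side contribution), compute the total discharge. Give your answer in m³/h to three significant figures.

33600 m³/h

w_1 = (6.2 − 2.3)/2 = 1.95 m; q_1 = 0.32 × 0.16 × 1.95 = 0.09984 m³/s
w_2 = (8.8 − 2.3)/2 = 3.25 m; q_2 = 0.90 × 0.45 × 3.25 = 1.316 m³/s
w_3 = (11.6 − 6.2)/2 = 2.7 m; q_3 = 0.82 × 0.52 × 2.7 = 1.151 m³/s
w_4 = (15.9 − 8.8)/2 = 3.55 m; q_4 = 0.89 × 0.55 × 3.55 = 1.738 m³/s
w_5 = (23.3 − 11.6)/2 = 5.85 m; q_5 = 0.82 × 0.54 × 5.85 = 2.590 m³/s
w_6 = (29.7 − 15.9)/2 = 6.9 m; q_6 = 0.83 × 0.39 × 6.9 = 2.234 m³/s
w_7 = (29.7 − 23.3)/2 = 3.2 m; q_7 = 0.45 × 0.14 × 3.2 = 0.2016 m³/s
Q = Σ qᵢ = 9.331 m³/s
= 9.331 × 3600 = 33590 m³/h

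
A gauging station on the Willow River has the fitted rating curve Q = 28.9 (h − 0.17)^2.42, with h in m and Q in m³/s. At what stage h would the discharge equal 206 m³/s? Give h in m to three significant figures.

h − h₀ = (Q/C)^(1/b) = (206/28.9)^(1/2.42) = 2.251 m
h = 0.17 + 2.251 = 2.421 m

2.42 m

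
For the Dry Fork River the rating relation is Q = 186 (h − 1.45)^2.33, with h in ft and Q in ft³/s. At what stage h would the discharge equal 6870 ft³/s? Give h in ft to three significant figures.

h − h₀ = (Q/C)^(1/b) = (6870/186)^(1/2.33) = 4.707 ft
h = 1.45 + 4.707 = 6.157 ft

6.16 ft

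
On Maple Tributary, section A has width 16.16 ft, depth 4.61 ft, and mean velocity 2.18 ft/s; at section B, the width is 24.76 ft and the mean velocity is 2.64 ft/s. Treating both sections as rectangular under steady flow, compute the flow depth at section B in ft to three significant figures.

2.48 ft

Q = A₁V₁ = (16.16×4.61) × 2.18 = 162.4 ft³/s
d₂ = Q/(b₂ V₂) = 162.4/(24.76×2.64) = 2.485 ft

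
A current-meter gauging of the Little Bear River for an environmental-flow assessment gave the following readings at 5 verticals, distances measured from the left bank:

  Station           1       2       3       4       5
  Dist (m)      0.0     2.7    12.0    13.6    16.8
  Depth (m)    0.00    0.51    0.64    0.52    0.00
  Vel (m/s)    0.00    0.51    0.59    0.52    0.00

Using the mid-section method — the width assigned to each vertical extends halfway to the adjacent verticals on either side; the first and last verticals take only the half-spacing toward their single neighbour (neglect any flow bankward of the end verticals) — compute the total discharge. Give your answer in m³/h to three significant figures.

15400 m³/h

w_2 = (12.0 − 0.0)/2 = 6 m; q_2 = 0.51 × 0.51 × 6 = 1.561 m³/s
w_3 = (13.6 − 2.7)/2 = 5.45 m; q_3 = 0.59 × 0.64 × 5.45 = 2.058 m³/s
w_4 = (16.8 − 12.0)/2 = 2.4 m; q_4 = 0.52 × 0.52 × 2.4 = 0.6490 m³/s
Stations 1, 5 contribute zero (depth or velocity is 0).
Q = Σ qᵢ = 4.267 m³/s
= 4.267 × 3600 = 15360 m³/h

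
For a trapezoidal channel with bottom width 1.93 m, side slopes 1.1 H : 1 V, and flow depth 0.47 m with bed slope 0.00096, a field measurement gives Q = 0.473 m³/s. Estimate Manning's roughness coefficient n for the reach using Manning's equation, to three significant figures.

A = (b + z·y)·y = (1.93 + 1.1×0.47)×0.47 = 1.150 m²
P = b + 2y√(1+z²) = 1.93 + 2×0.47×√(1+1.1²) = 3.327 m
R = A/P = 1.150/3.327 = 0.3456 m
n = (1/Q)·A·R^(2/3)·S^(1/2) = (1/0.473) × 1.150 × 0.4925 × 0.03098 = 0.03710

0.0371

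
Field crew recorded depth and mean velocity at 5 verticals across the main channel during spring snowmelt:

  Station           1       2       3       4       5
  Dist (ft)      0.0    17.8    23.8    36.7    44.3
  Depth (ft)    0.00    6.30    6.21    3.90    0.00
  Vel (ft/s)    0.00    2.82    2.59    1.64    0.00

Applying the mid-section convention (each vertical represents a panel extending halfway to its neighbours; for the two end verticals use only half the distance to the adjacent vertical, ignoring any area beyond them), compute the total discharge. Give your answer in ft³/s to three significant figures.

w_2 = (23.8 − 0.0)/2 = 11.9 ft; q_2 = 2.82 × 6.30 × 11.9 = 211.4 ft³/s
w_3 = (36.7 − 17.8)/2 = 9.45 ft; q_3 = 2.59 × 6.21 × 9.45 = 152.0 ft³/s
w_4 = (44.3 − 23.8)/2 = 10.25 ft; q_4 = 1.64 × 3.90 × 10.25 = 65.56 ft³/s
Stations 1, 5 contribute zero (depth or velocity is 0).
Q = Σ qᵢ = 429.0 ft³/s

429 ft³/s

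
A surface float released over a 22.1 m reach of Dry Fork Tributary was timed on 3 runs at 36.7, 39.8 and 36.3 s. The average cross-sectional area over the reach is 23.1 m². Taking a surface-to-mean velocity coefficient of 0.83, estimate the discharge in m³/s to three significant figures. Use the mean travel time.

11.3 m³/s

t̄ = (36.7 + 39.8 + 36.3) / 3 = 37.6 s
v_surface = L / t̄ = 22.1 / 37.6 = 0.5878 m/s
v_mean = 0.83 × 0.5878 = 0.4878 m/s
Q = A × v_mean = 23.1 × 0.4878 = 11.27 m³/s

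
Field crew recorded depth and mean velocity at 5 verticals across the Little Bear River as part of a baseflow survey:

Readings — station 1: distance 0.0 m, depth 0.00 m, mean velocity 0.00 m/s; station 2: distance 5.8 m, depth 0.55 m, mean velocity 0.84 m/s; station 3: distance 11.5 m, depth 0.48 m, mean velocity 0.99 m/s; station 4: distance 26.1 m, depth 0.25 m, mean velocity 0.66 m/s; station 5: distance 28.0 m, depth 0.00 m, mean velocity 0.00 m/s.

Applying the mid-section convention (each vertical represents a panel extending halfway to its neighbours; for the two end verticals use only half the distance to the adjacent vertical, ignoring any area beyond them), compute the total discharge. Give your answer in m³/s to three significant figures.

8.84 m³/s

w_2 = (11.5 − 0.0)/2 = 5.75 m; q_2 = 0.84 × 0.55 × 5.75 = 2.657 m³/s
w_3 = (26.1 − 5.8)/2 = 10.15 m; q_3 = 0.99 × 0.48 × 10.15 = 4.823 m³/s
w_4 = (28.0 − 11.5)/2 = 8.25 m; q_4 = 0.66 × 0.25 × 8.25 = 1.361 m³/s
Stations 1, 5 contribute zero (depth or velocity is 0).
Q = Σ qᵢ = 8.841 m³/s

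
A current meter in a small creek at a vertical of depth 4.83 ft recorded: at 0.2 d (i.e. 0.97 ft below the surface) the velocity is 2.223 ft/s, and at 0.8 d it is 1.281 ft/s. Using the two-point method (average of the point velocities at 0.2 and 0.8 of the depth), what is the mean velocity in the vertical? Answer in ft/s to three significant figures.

1.75 ft/s

v̄ = (2.223 + 1.281) / 2 = 1.752 ft/s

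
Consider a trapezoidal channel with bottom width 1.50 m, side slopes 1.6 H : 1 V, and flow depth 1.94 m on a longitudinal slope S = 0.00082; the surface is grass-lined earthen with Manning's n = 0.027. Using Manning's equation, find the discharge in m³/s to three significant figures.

9.55 m³/s

A = (b + z·y)·y = (1.50 + 1.6×1.94)×1.94 = 8.932 m²
P = b + 2y√(1+z²) = 1.50 + 2×1.94×√(1+1.6²) = 8.821 m
R = A/P = 8.932/8.821 = 1.013 m
Q = (1/n)·A·R^(2/3)·S^(1/2) = (1/0.027) × 8.932 × 1.013^(2/3) × 0.00082^(1/2) = 9.552 m³/s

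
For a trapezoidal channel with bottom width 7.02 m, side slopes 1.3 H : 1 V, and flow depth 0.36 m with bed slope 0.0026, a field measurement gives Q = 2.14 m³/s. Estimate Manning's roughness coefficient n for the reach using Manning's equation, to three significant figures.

0.0306

A = (b + z·y)·y = (7.02 + 1.3×0.36)×0.36 = 2.696 m²
P = b + 2y√(1+z²) = 7.02 + 2×0.36×√(1+1.3²) = 8.201 m
R = A/P = 2.696/8.201 = 0.3287 m
n = (1/Q)·A·R^(2/3)·S^(1/2) = (1/2.14) × 2.696 × 0.4763 × 0.05099 = 0.03059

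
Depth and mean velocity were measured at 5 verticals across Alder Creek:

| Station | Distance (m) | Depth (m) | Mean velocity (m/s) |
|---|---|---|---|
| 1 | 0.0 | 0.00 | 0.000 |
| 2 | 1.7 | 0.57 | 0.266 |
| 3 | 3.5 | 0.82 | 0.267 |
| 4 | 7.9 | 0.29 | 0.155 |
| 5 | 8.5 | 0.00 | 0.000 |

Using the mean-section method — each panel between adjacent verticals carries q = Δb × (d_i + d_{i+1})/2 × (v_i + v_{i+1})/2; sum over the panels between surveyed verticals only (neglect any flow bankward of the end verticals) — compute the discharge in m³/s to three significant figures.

0.920 m³/s

Panel 1-2: Δb = 1.7 m, d̄ = (0.00+0.57)/2 = 0.285, v̄ = (0.000+0.266)/2 = 0.133 → q = 1.7×0.285×0.133 = 0.06444 m³/s
Panel 2-3: Δb = 1.8 m, d̄ = (0.57+0.82)/2 = 0.695, v̄ = (0.266+0.267)/2 = 0.2665 → q = 1.8×0.695×0.2665 = 0.3334 m³/s
Panel 3-4: Δb = 4.4 m, d̄ = (0.82+0.29)/2 = 0.555, v̄ = (0.267+0.155)/2 = 0.211 → q = 4.4×0.555×0.211 = 0.5153 m³/s
Panel 4-5: Δb = 0.6 m, d̄ = (0.29+0.00)/2 = 0.145, v̄ = (0.155+0.000)/2 = 0.0775 → q = 0.6×0.145×0.0775 = 0.006743 m³/s
Q = Σ q = 0.9198 m³/s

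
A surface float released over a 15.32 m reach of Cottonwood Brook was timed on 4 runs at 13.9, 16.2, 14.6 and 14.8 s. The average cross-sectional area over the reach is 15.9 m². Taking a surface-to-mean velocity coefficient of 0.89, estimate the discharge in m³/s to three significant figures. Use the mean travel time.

14.6 m³/s

t̄ = (13.9 + 16.2 + 14.6 + 14.8) / 4 = 14.875 s
v_surface = L / t̄ = 15.32 / 14.875 = 1.030 m/s
v_mean = 0.89 × 1.030 = 0.9166 m/s
Q = A × v_mean = 15.9 × 0.9166 = 14.57 m³/s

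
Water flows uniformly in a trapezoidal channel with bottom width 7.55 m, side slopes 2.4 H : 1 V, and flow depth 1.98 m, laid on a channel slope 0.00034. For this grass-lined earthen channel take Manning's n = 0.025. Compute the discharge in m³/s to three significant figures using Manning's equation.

A = (b + z·y)·y = (7.55 + 2.4×1.98)×1.98 = 24.36 m²
P = b + 2y√(1+z²) = 7.55 + 2×1.98×√(1+2.4²) = 17.85 m
R = A/P = 24.36/17.85 = 1.365 m
Q = (1/n)·A·R^(2/3)·S^(1/2) = (1/0.025) × 24.36 × 1.365^(2/3) × 0.00034^(1/2) = 22.11 m³/s

22.1 m³/s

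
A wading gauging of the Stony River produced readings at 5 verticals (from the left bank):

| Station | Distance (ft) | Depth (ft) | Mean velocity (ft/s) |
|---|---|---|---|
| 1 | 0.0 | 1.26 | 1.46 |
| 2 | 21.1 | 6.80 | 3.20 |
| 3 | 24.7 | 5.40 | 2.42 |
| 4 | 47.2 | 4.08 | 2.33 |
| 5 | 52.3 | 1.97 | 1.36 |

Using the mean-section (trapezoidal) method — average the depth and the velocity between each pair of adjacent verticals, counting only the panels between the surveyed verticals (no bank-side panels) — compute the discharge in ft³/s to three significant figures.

542 ft³/s

Panel 1-2: Δb = 21.1 ft, d̄ = (1.26+6.80)/2 = 4.03, v̄ = (1.46+3.20)/2 = 2.33 → q = 21.1×4.03×2.33 = 198.1 ft³/s
Panel 2-3: Δb = 3.6 ft, d̄ = (6.80+5.40)/2 = 6.1, v̄ = (3.20+2.42)/2 = 2.81 → q = 3.6×6.1×2.81 = 61.71 ft³/s
Panel 3-4: Δb = 22.5 ft, d̄ = (5.40+4.08)/2 = 4.74, v̄ = (2.42+2.33)/2 = 2.375 → q = 22.5×4.74×2.375 = 253.3 ft³/s
Panel 4-5: Δb = 5.1 ft, d̄ = (4.08+1.97)/2 = 3.025, v̄ = (2.33+1.36)/2 = 1.845 → q = 5.1×3.025×1.845 = 28.46 ft³/s
Q = Σ q = 541.6 ft³/s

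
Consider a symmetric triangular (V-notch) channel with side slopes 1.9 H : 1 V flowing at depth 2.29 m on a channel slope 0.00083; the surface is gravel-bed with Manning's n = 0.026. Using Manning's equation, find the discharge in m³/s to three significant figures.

11.1 m³/s

A = z·y² = 1.9×2.29² = 9.964 m²
P = 2y√(1+z²) = 2×2.29×√(1+1.9²) = 9.834 m
R = A/P = 9.964/9.834 = 1.013 m
Q = (1/n)·A·R^(2/3)·S^(1/2) = (1/0.026) × 9.964 × 1.013^(2/3) × 0.00083^(1/2) = 11.14 m³/s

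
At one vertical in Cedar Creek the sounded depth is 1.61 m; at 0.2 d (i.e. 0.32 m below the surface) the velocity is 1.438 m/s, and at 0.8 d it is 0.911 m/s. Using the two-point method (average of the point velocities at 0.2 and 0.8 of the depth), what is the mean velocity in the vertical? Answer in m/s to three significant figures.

1.17 m/s

v̄ = (1.438 + 0.911) / 2 = 1.175 m/s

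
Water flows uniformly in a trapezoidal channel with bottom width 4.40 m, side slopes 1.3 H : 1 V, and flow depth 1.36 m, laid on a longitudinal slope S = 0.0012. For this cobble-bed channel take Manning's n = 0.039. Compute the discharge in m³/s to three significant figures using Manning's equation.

7.18 m³/s

A = (b + z·y)·y = (4.40 + 1.3×1.36)×1.36 = 8.388 m²
P = b + 2y√(1+z²) = 4.40 + 2×1.36×√(1+1.3²) = 8.861 m
R = A/P = 8.388/8.861 = 0.9467 m
Q = (1/n)·A·R^(2/3)·S^(1/2) = (1/0.039) × 8.388 × 0.9467^(2/3) × 0.0012^(1/2) = 7.184 m³/s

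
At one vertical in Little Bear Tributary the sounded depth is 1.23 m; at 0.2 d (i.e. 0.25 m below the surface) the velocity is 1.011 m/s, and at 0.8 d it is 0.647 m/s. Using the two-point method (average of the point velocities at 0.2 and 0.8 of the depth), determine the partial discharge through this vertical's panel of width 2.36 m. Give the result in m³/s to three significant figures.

2.41 m³/s

v̄ = (1.011 + 0.647) / 2 = 0.8290 m/s
q = v̄ × d × w = 0.8290 × 1.23 × 2.36 = 2.406 m³/s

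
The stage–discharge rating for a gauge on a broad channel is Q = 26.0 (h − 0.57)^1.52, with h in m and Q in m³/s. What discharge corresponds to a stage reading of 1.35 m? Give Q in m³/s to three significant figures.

17.8 m³/s

Q = 26.0 × (1.35 − 0.57)^1.52 = 26.0 × 0.78^1.52 = 17.82 m³/s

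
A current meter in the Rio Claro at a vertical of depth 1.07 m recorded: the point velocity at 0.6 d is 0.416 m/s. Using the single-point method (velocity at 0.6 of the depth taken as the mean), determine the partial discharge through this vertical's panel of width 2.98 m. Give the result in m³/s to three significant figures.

1.33 m³/s

v̄ = v₀.₆ = 0.416 m/s
q = v̄ × d × w = 0.4160 × 1.07 × 2.98 = 1.326 m³/s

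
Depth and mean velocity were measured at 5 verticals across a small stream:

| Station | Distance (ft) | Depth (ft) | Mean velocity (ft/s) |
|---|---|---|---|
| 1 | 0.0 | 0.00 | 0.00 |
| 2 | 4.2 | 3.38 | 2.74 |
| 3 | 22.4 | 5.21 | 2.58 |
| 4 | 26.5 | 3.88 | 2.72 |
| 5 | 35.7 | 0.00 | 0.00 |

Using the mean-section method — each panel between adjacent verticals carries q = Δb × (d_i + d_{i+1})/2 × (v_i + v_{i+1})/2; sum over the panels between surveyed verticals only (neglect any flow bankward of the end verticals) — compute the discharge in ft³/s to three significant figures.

291 ft³/s

Panel 1-2: Δb = 4.2 ft, d̄ = (0.00+3.38)/2 = 1.69, v̄ = (0.00+2.74)/2 = 1.37 → q = 4.2×1.69×1.37 = 9.724 ft³/s
Panel 2-3: Δb = 18.2 ft, d̄ = (3.38+5.21)/2 = 4.295, v̄ = (2.74+2.58)/2 = 2.66 → q = 18.2×4.295×2.66 = 207.9 ft³/s
Panel 3-4: Δb = 4.1 ft, d̄ = (5.21+3.88)/2 = 4.545, v̄ = (2.58+2.72)/2 = 2.65 → q = 4.1×4.545×2.65 = 49.38 ft³/s
Panel 4-5: Δb = 9.2 ft, d̄ = (3.88+0.00)/2 = 1.94, v̄ = (2.72+0.00)/2 = 1.36 → q = 9.2×1.94×1.36 = 24.27 ft³/s
Q = Σ q = 291.3 ft³/s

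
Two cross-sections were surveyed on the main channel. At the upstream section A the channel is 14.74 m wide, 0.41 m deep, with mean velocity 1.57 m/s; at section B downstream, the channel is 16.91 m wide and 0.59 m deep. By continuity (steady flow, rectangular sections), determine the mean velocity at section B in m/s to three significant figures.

0.951 m/s

Q = A₁V₁ = (14.74×0.41) × 1.57 = 9.488 m³/s
A₂ = 16.91 × 0.59 = 9.977 m²
V₂ = Q/A₂ = 9.488/9.977 = 0.9510 m/s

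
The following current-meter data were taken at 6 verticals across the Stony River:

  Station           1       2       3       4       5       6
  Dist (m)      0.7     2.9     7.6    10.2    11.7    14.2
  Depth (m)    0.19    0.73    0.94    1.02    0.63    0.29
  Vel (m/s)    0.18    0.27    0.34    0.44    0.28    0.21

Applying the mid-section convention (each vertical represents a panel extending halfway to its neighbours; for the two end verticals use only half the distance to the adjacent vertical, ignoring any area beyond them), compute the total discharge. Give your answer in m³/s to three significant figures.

w_1 = (2.9 − 0.7)/2 = 1.1 m; q_1 = 0.18 × 0.19 × 1.1 = 0.03762 m³/s
w_2 = (7.6 − 0.7)/2 = 3.45 m; q_2 = 0.27 × 0.73 × 3.45 = 0.6800 m³/s
w_3 = (10.2 − 2.9)/2 = 3.65 m; q_3 = 0.34 × 0.94 × 3.65 = 1.167 m³/s
w_4 = (11.7 − 7.6)/2 = 2.05 m; q_4 = 0.44 × 1.02 × 2.05 = 0.9200 m³/s
w_5 = (14.2 − 10.2)/2 = 2 m; q_5 = 0.28 × 0.63 × 2 = 0.3528 m³/s
w_6 = (14.2 − 11.7)/2 = 1.25 m; q_6 = 0.21 × 0.29 × 1.25 = 0.07613 m³/s
Q = Σ qᵢ = 3.233 m³/s

3.23 m³/s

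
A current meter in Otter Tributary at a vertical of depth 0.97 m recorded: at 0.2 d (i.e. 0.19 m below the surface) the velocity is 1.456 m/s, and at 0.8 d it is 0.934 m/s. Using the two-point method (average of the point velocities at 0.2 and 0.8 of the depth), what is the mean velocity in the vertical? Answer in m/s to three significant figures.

1.20 m/s

v̄ = (1.456 + 0.934) / 2 = 1.195 m/s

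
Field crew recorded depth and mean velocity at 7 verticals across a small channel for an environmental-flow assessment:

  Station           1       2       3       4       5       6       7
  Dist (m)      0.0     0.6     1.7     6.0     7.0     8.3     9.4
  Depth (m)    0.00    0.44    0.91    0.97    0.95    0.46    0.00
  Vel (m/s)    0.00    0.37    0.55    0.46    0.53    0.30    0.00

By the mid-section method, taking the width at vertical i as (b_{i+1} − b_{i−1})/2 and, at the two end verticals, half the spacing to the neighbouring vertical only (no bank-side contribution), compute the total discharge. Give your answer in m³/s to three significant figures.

3.42 m³/s

w_2 = (1.7 − 0.0)/2 = 0.85 m; q_2 = 0.37 × 0.44 × 0.85 = 0.1384 m³/s
w_3 = (6.0 − 0.6)/2 = 2.7 m; q_3 = 0.55 × 0.91 × 2.7 = 1.351 m³/s
w_4 = (7.0 − 1.7)/2 = 2.65 m; q_4 = 0.46 × 0.97 × 2.65 = 1.182 m³/s
w_5 = (8.3 − 6.0)/2 = 1.15 m; q_5 = 0.53 × 0.95 × 1.15 = 0.5790 m³/s
w_6 = (9.4 − 7.0)/2 = 1.2 m; q_6 = 0.30 × 0.46 × 1.2 = 0.1656 m³/s
Stations 1, 7 contribute zero (depth or velocity is 0).
Q = Σ qᵢ = 3.417 m³/s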